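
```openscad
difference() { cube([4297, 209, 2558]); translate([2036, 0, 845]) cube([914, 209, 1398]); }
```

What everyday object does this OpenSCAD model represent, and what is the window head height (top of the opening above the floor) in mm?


A wall with a window opening. The window head height is 2243 mm.

A wall with a rectangular opening subtracted — a window. Sill at z = 845, opening 1398 mm tall, so the head is at 845 + 1398 = 2243 mm.


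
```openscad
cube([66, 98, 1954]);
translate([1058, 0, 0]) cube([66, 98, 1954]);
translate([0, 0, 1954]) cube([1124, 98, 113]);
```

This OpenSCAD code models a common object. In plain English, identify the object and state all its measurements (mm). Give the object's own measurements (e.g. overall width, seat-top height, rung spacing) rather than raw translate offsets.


A door frame. The clear opening is 992 mm wide and 1954 mm high. Two 66 mm wide jambs, 98 mm deep, stand either side of the opening from the floor to the top of the opening. A 113 mm thick head sits across the top of both jambs, spanning the full outside width of the frame.


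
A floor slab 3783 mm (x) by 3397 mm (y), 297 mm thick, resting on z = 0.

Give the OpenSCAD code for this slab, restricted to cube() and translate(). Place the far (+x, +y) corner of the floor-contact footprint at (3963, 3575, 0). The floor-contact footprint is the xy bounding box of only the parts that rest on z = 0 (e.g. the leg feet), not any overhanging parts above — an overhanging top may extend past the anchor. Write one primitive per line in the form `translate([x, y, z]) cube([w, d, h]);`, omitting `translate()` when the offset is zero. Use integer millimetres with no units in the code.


translate([180, 178, 0]) cube([3783, 3397, 297]);


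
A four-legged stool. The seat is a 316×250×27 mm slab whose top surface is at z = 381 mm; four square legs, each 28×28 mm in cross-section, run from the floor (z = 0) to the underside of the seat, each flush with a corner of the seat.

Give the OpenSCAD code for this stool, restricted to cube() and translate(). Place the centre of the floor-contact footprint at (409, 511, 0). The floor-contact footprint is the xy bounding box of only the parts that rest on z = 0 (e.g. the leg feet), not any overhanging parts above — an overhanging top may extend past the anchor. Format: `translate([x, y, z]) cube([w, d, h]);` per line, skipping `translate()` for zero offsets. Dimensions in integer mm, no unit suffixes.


translate([251, 386, 354]) cube([316, 250, 27]);
translate([251, 386, 0]) cube([28, 28, 354]);
translate([539, 386, 0]) cube([28, 28, 354]);
translate([251, 608, 0]) cube([28, 28, 354]);
translate([539, 608, 0]) cube([28, 28, 354]);


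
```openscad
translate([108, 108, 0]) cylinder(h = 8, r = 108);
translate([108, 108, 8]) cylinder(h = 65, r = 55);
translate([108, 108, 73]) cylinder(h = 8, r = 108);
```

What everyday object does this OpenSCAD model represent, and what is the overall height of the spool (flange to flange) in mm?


A spool. The overall height is 81 mm.

Three coaxial cylinders, large–small–large — a spool. Two 8 mm flanges and a 65 mm core give 8 + 65 + 8 = 81 mm.


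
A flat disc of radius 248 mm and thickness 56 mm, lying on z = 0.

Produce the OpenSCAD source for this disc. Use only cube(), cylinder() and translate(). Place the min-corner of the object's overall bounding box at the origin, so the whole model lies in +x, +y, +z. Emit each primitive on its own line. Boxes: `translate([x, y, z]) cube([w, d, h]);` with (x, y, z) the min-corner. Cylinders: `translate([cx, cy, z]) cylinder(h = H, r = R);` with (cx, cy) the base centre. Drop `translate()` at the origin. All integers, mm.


translate([248, 248, 0]) cylinder(h = 56, r = 248);


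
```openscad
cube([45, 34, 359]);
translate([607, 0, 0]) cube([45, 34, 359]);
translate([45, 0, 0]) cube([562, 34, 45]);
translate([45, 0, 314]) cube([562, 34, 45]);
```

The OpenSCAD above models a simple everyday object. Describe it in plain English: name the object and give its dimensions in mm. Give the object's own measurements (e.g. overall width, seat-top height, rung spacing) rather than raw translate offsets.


A rectangular picture frame lying in the x–z plane (depth along y). The opening is 562 mm wide (x) by 269 mm tall (z), surrounded by a border 45 mm wide on all four sides. The frame is 34 mm deep and is made of two full-height vertical stiles with two horizontal rails fitted between them.


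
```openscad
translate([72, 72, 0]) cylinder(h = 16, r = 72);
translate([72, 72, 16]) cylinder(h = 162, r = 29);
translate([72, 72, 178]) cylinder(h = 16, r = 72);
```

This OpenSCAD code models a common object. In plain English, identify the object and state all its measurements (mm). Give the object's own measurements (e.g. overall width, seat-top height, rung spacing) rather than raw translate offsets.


A spool: two coaxial disc flanges of radius 72 mm and thickness 16 mm, joined by a core cylinder of radius 29 mm and height 162 mm. The lower flange rests on z = 0 and the three cylinders share a vertical axis.


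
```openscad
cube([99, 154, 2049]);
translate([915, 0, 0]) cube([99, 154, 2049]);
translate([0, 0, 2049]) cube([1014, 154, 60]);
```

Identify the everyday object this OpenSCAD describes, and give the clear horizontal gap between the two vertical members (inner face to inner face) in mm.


A door frame. The clear opening width is 816 mm.

Two 2049 mm tall posts with a header on top — a door frame. The left jamb is 99 mm wide at x = 0; the right jamb starts at x = 915. The clear opening is 915 − 99 = 816 mm.


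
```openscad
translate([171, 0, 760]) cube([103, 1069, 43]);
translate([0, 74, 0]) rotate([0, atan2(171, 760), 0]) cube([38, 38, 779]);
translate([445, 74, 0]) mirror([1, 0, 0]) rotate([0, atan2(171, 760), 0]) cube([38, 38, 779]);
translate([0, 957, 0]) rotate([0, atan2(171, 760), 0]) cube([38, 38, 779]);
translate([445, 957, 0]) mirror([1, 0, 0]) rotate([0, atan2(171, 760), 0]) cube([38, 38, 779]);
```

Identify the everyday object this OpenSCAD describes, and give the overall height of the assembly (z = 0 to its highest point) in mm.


A sawhorse. The overall height is 803 mm.

A beam across two mirrored pairs of raked legs — a sawhorse. The beam's underside is at z = 760 (matching the legs' vertical rise in atan2(171, 760)) and the beam is 43 mm tall, so its top is at 760 + 43 = 803 mm. The raked legs top out at the beam's underside, so that is the highest point.


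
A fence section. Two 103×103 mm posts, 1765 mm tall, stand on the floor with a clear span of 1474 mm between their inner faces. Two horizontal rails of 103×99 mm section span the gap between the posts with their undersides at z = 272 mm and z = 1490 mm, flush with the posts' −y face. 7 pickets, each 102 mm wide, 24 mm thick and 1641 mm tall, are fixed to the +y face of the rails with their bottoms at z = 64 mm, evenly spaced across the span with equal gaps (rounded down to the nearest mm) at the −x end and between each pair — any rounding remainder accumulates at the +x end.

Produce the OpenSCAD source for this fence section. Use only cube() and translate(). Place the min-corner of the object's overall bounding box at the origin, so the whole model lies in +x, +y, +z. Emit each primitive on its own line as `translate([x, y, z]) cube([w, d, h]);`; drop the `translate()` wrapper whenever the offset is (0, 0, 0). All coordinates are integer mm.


cube([103, 103, 1765]);
translate([1577, 0, 0]) cube([103, 103, 1765]);
translate([103, 0, 272]) cube([1474, 103, 99]);
translate([103, 0, 1490]) cube([1474, 103, 99]);
translate([198, 103, 64]) cube([102, 24, 1641]);
translate([395, 103, 64]) cube([102, 24, 1641]);
translate([592, 103, 64]) cube([102, 24, 1641]);
translate([789, 103, 64]) cube([102, 24, 1641]);
translate([986, 103, 64]) cube([102, 24, 1641]);
translate([1183, 103, 64]) cube([102, 24, 1641]);
translate([1380, 103, 64]) cube([102, 24, 1641]);


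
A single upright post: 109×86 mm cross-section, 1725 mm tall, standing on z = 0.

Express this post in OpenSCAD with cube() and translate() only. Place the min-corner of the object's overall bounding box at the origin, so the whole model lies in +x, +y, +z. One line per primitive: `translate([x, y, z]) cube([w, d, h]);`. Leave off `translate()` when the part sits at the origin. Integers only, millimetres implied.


cube([109, 86, 1725]);


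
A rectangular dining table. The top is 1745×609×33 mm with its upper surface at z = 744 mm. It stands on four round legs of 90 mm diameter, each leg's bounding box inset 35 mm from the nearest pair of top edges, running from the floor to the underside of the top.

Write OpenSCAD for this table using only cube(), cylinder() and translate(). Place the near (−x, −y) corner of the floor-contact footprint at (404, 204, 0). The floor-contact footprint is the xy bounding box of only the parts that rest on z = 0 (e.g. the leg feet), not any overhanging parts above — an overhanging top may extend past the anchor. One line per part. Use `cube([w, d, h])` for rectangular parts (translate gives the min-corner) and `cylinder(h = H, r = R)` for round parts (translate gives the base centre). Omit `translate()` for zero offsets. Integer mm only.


translate([369, 169, 711]) cube([1745, 609, 33]);
translate([449, 249, 0]) cylinder(h = 711, r = 45);
translate([2034, 249, 0]) cylinder(h = 711, r = 45);
translate([449, 698, 0]) cylinder(h = 711, r = 45);
translate([2034, 698, 0]) cylinder(h = 711, r = 45);


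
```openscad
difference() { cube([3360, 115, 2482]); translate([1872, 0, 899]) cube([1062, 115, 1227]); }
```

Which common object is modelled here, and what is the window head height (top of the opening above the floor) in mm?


A wall with a window opening. The window head height is 2126 mm.

A wall with a rectangular opening subtracted — a window. Sill at z = 899, opening 1227 mm tall, so the head is at 899 + 1227 = 2126 mm.


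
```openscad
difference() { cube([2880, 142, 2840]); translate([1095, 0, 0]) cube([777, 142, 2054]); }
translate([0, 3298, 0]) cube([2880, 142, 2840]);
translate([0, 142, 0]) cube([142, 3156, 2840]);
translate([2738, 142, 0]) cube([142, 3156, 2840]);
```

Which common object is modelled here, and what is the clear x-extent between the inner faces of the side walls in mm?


A single room. The interior width is 2596 mm.

Four walls enclosing a rectangle with a door in the front wall — a room. Outside width 2880 minus two 142 mm walls gives 2596 mm.


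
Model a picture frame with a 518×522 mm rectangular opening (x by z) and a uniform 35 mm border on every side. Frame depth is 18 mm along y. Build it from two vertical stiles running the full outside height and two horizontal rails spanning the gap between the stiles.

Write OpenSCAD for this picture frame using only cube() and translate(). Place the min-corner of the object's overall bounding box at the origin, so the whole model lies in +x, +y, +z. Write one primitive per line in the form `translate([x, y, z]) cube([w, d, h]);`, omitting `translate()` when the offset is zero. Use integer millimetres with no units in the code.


cube([35, 18, 592]);
translate([553, 0, 0]) cube([35, 18, 592]);
translate([35, 0, 0]) cube([518, 18, 35]);
translate([35, 0, 557]) cube([518, 18, 35]);


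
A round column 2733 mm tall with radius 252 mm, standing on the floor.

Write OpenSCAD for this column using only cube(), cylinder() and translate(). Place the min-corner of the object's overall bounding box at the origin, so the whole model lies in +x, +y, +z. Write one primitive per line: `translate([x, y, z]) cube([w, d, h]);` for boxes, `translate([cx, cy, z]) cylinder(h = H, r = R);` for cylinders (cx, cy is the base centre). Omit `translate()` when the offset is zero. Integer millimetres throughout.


translate([252, 252, 0]) cylinder(h = 2733, r = 252);


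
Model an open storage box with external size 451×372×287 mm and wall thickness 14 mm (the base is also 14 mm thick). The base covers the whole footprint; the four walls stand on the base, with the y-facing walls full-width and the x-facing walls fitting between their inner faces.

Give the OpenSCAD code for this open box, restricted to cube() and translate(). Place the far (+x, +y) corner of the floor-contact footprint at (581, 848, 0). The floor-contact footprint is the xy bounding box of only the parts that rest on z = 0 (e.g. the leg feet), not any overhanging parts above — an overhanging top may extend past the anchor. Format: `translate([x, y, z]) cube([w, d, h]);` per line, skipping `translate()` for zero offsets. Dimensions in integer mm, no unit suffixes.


translate([130, 476, 0]) cube([451, 372, 14]);
translate([130, 476, 14]) cube([451, 14, 273]);
translate([130, 834, 14]) cube([451, 14, 273]);
translate([130, 490, 14]) cube([14, 344, 273]);
translate([567, 490, 14]) cube([14, 344, 273]);


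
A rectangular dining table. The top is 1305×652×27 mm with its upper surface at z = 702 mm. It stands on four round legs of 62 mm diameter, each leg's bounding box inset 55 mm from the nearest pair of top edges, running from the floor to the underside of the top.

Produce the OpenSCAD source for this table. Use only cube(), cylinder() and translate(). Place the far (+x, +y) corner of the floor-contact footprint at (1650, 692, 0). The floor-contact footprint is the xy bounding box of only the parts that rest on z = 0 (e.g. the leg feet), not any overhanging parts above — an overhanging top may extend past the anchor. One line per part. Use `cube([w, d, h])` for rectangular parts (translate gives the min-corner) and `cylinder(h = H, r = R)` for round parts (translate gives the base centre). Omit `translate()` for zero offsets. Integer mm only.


translate([400, 95, 675]) cube([1305, 652, 27]);
translate([486, 181, 0]) cylinder(h = 675, r = 31);
translate([1619, 181, 0]) cylinder(h = 675, r = 31);
translate([486, 661, 0]) cylinder(h = 675, r = 31);
translate([1619, 661, 0]) cylinder(h = 675, r = 31);


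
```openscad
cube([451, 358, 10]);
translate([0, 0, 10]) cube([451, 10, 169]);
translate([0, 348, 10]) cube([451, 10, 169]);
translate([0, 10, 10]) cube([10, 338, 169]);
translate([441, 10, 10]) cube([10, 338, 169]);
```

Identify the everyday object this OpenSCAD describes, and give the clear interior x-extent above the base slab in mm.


An open box. The internal width is 431 mm.

A 451×358 base slab with four walls standing on it — an open box. The base is 451 mm wide and the walls are 10 mm thick, so the internal width is 451 − 2 × 10 = 431 mm.


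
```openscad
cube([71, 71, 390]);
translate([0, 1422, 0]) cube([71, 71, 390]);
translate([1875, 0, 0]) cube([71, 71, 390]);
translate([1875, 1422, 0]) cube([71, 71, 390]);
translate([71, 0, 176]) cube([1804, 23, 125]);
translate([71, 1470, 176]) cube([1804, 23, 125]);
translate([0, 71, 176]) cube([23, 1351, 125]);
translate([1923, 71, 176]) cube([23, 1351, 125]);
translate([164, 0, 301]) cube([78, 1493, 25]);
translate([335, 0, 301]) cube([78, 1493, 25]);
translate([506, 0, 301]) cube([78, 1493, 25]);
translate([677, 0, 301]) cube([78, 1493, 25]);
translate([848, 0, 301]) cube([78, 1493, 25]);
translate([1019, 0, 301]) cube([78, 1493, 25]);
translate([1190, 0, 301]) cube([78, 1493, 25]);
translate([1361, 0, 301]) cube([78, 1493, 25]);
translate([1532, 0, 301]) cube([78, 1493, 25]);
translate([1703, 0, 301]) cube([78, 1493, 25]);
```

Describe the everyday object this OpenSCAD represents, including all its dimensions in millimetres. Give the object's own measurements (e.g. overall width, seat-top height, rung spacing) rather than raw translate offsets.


A bed frame 1946 mm long (x) by 1493 mm wide (y). Four 71×71 mm corner posts, 390 mm tall, at the corners of the footprint. Four rails of 23 mm thickness and 125 mm height run between adjacent posts with their undersides at z = 176 mm, their outer faces flush with the outside of the frame (the two x-running rails run between the posts' inner faces; the two y-running rails run between the posts' inner faces). 10 slats, each 78 mm wide (x) and 25 mm thick, lie across the top of the two x-running rails, running the full 1493 mm width of the frame in y; along x they sit between the end posts with a 93 mm gap after the −x posts and between neighbouring slats, leaving 94 mm before the +x posts.


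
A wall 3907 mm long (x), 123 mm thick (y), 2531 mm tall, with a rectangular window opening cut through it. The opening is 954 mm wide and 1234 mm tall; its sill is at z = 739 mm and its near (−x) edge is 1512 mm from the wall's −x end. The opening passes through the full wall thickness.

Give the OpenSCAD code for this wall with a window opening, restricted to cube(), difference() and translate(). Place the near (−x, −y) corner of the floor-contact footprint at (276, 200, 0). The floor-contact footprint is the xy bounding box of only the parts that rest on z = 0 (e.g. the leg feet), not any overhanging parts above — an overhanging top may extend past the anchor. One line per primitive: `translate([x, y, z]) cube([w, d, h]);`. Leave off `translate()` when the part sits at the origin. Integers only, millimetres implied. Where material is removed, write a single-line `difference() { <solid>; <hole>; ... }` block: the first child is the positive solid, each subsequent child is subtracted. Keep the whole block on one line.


difference() { translate([276, 200, 0]) cube([3907, 123, 2531]); translate([1788, 200, 739]) cube([954, 123, 1234]); }


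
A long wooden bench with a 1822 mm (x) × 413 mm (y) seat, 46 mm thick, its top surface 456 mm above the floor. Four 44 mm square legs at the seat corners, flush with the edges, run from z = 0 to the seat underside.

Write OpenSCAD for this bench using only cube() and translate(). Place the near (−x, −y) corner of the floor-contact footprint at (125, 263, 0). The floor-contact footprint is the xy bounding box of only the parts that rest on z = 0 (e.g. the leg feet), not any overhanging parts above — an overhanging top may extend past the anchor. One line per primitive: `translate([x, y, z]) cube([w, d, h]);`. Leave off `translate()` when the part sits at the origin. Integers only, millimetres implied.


translate([125, 263, 410]) cube([1822, 413, 46]);
translate([125, 263, 0]) cube([44, 44, 410]);
translate([125, 632, 0]) cube([44, 44, 410]);
translate([1903, 263, 0]) cube([44, 44, 410]);
translate([1903, 632, 0]) cube([44, 44, 410]);


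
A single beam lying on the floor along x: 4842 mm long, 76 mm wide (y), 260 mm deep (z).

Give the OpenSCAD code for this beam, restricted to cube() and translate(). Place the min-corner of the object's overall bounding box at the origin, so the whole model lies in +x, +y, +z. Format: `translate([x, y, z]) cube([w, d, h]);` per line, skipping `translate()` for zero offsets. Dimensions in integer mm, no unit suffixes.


cube([4842, 76, 260]);


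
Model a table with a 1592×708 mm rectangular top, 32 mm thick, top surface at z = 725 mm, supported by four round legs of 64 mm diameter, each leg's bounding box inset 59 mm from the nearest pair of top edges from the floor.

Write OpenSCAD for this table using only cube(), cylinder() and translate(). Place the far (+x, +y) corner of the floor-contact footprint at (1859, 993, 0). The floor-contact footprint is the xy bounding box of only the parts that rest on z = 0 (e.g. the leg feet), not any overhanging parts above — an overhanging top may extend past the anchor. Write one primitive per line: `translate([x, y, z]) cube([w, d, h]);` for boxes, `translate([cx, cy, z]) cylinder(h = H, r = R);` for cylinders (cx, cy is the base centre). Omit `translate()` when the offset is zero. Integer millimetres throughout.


translate([326, 344, 693]) cube([1592, 708, 32]);
translate([417, 435, 0]) cylinder(h = 693, r = 32);
translate([1827, 435, 0]) cylinder(h = 693, r = 32);
translate([417, 961, 0]) cylinder(h = 693, r = 32);
translate([1827, 961, 0]) cylinder(h = 693, r = 32);


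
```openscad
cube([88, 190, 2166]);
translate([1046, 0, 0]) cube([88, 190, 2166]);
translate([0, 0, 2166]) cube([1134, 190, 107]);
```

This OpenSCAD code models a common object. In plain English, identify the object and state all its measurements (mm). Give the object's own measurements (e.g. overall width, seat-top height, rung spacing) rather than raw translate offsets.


A door frame. The clear opening is 958 mm wide and 2166 mm high. Two 88 mm wide jambs, 190 mm deep, stand either side of the opening from the floor to the top of the opening. A 107 mm thick head sits across the top of both jambs, spanning the full outside width of the frame.


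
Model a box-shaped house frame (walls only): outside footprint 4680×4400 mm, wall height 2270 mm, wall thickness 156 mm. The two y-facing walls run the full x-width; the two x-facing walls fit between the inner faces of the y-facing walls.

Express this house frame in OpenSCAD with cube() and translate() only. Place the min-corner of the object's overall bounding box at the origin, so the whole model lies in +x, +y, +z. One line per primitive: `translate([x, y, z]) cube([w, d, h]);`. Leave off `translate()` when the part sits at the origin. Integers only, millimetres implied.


cube([4680, 156, 2270]);
translate([0, 4244, 0]) cube([4680, 156, 2270]);
translate([0, 156, 0]) cube([156, 4088, 2270]);
translate([4524, 156, 0]) cube([156, 4088, 2270]);


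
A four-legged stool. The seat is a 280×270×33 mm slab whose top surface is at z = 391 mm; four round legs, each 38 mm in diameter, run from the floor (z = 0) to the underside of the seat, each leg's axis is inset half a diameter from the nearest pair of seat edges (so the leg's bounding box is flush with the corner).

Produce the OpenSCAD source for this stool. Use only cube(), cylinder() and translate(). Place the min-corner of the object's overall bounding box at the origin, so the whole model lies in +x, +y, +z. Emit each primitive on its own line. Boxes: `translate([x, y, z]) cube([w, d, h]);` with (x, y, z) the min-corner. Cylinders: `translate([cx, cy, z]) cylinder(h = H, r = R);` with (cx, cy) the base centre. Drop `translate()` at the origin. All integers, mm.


translate([0, 0, 358]) cube([280, 270, 33]);
translate([19, 19, 0]) cylinder(h = 358, r = 19);
translate([261, 19, 0]) cylinder(h = 358, r = 19);
translate([19, 251, 0]) cylinder(h = 358, r = 19);
translate([261, 251, 0]) cylinder(h = 358, r = 19);


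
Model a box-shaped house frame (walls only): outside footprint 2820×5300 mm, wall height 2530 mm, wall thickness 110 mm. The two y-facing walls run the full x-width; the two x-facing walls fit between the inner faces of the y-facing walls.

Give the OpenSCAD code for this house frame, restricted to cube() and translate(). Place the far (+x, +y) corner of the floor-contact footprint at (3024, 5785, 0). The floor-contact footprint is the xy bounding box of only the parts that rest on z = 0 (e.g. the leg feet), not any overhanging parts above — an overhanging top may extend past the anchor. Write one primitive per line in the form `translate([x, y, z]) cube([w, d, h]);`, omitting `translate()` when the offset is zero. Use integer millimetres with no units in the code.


translate([204, 485, 0]) cube([2820, 110, 2530]);
translate([204, 5675, 0]) cube([2820, 110, 2530]);
translate([204, 595, 0]) cube([110, 5080, 2530]);
translate([2914, 595, 0]) cube([110, 5080, 2530]);


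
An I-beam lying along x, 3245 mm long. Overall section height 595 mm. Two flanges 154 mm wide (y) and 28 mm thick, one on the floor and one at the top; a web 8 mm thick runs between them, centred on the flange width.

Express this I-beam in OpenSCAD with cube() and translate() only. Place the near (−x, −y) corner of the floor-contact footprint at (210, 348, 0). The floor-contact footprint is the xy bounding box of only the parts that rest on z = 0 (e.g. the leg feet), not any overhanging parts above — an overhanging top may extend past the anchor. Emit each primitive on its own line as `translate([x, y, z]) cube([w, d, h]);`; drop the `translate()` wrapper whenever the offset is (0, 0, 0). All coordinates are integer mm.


translate([210, 348, 0]) cube([3245, 154, 28]);
translate([210, 421, 28]) cube([3245, 8, 539]);
translate([210, 348, 567]) cube([3245, 154, 28]);


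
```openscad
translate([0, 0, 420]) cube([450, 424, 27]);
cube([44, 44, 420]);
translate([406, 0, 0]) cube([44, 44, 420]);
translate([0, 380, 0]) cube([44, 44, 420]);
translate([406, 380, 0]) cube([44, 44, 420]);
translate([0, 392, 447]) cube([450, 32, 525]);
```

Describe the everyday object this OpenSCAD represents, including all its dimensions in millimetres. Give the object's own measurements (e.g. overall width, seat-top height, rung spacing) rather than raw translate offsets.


A chair. The seat is a 450×424×27 mm slab with its top at z = 447 mm, on four 44×44 mm corner legs (flush with the seat edges, standing on z = 0). A flat backrest 32 mm thick, 525 mm tall, spans the full seat width and rises from the seat top along its +y edge, rear face flush with the rear of the seat.


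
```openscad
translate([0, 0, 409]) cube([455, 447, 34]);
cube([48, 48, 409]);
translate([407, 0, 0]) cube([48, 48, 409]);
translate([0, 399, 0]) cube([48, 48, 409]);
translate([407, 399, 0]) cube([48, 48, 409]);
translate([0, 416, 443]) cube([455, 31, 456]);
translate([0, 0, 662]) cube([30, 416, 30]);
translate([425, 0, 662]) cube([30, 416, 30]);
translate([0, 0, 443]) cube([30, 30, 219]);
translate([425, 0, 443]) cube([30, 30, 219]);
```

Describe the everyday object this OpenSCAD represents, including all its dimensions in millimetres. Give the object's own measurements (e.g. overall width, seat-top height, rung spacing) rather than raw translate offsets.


A chair. The seat is a 455×447×34 mm slab with its top at z = 443 mm, on four 48×48 mm corner legs (flush with the seat edges, standing on z = 0). A flat backrest 31 mm thick, 456 mm tall, spans the full seat width and rises from the seat top along its +y edge, rear face flush with the rear of the seat. Two armrests of 30×30 mm section run along each side from the seat's front edge to the front of the backrest, top faces 249 mm above the seat top and outer faces flush with the seat's x-edges; a 30×30 mm post under the front of each armrest stands on the seat at the front corner.


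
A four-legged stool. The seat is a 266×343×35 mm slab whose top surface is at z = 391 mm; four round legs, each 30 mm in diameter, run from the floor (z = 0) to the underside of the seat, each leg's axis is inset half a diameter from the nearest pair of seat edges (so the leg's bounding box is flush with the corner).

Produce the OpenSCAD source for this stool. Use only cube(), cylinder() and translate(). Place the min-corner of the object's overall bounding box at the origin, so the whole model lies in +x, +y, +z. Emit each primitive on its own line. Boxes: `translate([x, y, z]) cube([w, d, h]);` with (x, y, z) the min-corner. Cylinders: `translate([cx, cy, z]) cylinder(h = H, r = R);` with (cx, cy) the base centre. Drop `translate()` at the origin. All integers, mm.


translate([0, 0, 356]) cube([266, 343, 35]);
translate([15, 15, 0]) cylinder(h = 356, r = 15);
translate([251, 15, 0]) cylinder(h = 356, r = 15);
translate([15, 328, 0]) cylinder(h = 356, r = 15);
translate([251, 328, 0]) cylinder(h = 356, r = 15);


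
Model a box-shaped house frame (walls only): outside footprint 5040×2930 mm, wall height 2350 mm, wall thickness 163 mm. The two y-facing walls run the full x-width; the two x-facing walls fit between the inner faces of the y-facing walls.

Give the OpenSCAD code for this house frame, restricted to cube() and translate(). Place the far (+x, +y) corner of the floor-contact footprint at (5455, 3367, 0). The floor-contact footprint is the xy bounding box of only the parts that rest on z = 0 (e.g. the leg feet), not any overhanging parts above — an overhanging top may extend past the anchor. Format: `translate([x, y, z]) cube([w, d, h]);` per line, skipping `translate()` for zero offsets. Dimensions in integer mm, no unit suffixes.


translate([415, 437, 0]) cube([5040, 163, 2350]);
translate([415, 3204, 0]) cube([5040, 163, 2350]);
translate([415, 600, 0]) cube([163, 2604, 2350]);
translate([5292, 600, 0]) cube([163, 2604, 2350]);


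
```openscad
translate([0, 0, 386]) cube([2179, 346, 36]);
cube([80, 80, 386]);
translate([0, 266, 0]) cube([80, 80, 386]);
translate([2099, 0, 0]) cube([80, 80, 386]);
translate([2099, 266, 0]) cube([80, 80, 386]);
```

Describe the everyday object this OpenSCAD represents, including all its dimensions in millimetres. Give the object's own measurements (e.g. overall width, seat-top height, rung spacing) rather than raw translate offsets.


A bench: a 2179×346 mm seat slab, 36 mm thick, top at z = 422 mm, on four 80×80 mm square legs flush with the seat corners and standing on z = 0.


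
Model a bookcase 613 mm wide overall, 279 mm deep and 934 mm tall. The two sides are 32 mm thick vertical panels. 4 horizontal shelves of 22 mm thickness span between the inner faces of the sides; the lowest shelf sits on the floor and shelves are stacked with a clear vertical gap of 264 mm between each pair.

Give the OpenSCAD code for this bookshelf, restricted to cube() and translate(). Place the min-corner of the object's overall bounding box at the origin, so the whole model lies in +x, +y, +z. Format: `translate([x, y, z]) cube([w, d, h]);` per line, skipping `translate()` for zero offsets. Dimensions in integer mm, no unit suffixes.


cube([32, 279, 934]);
translate([581, 0, 0]) cube([32, 279, 934]);
translate([32, 0, 0]) cube([549, 279, 22]);
translate([32, 0, 286]) cube([549, 279, 22]);
translate([32, 0, 572]) cube([549, 279, 22]);
translate([32, 0, 858]) cube([549, 279, 22]);


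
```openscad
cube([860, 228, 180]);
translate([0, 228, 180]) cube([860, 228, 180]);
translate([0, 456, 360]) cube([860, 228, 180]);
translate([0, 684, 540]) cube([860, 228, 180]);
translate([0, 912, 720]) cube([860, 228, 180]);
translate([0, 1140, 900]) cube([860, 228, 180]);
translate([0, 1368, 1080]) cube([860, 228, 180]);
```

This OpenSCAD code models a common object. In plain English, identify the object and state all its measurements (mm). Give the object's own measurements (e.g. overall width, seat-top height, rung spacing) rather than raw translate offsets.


A straight staircase of 7 solid steps. Each step is 860 mm wide (x), 228 mm deep (y, the going) and 180 mm tall (the rise). The first step rests on the floor; each subsequent step sits one going further in +y and one rise higher in +z, directly behind and above the previous step with no overlap.


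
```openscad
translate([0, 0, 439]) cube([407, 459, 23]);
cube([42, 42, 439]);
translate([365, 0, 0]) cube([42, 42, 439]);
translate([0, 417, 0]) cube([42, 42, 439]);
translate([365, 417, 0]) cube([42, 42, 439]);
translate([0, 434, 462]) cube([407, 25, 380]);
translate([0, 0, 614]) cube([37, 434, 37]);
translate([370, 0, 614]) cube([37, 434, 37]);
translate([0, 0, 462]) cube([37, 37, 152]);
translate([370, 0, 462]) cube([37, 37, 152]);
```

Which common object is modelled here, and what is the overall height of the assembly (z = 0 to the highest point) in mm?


A chair. The overall height is 842 mm.

A slab on four corner posts with a tall panel at the back — a chair. The seat slab sits at z = 439 with thickness 23, and the 380 mm backrest starts at the seat top, so the overall height is 439 + 23 + 380 = 842 mm.


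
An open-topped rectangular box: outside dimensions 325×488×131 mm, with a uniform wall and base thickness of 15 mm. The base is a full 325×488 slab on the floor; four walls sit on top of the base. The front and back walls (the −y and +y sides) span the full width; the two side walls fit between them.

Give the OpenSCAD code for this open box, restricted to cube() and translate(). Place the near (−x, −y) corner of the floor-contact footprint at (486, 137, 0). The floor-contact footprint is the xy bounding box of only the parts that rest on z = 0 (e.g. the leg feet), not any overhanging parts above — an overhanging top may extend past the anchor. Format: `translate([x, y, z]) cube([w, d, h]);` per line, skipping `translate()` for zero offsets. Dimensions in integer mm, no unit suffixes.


translate([486, 137, 0]) cube([325, 488, 15]);
translate([486, 137, 15]) cube([325, 15, 116]);
translate([486, 610, 15]) cube([325, 15, 116]);
translate([486, 152, 15]) cube([15, 458, 116]);
translate([796, 152, 15]) cube([15, 458, 116]);


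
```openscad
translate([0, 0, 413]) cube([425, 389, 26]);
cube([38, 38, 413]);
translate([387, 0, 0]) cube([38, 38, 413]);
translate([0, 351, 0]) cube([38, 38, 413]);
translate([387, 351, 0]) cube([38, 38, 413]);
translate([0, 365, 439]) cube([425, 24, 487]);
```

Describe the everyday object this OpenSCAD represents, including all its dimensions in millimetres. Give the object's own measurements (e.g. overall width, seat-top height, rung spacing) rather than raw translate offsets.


A chair. The seat is a 425×389×26 mm slab with its top at z = 439 mm, on four 38×38 mm corner legs (flush with the seat edges, standing on z = 0). A flat backrest 24 mm thick, 487 mm tall, spans the full seat width and rises from the seat top along its +y edge, rear face flush with the rear of the seat.


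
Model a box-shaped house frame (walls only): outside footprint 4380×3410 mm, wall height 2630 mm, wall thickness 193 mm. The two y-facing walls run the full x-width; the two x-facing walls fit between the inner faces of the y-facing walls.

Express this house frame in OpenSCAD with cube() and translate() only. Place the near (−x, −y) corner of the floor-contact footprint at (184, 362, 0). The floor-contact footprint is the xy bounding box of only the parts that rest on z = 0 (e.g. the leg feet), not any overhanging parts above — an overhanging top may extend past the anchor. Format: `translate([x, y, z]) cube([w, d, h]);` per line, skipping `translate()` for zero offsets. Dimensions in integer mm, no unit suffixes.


translate([184, 362, 0]) cube([4380, 193, 2630]);
translate([184, 3579, 0]) cube([4380, 193, 2630]);
translate([184, 555, 0]) cube([193, 3024, 2630]);
translate([4371, 555, 0]) cube([193, 3024, 2630]);


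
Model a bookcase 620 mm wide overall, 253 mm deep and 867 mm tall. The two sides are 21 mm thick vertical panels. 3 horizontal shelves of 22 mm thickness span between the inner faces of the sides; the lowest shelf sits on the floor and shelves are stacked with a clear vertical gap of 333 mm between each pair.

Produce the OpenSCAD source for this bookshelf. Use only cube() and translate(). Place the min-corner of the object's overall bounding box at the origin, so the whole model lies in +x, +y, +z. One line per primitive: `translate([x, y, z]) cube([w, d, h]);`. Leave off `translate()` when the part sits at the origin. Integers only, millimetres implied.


cube([21, 253, 867]);
translate([599, 0, 0]) cube([21, 253, 867]);
translate([21, 0, 0]) cube([578, 253, 22]);
translate([21, 0, 355]) cube([578, 253, 22]);
translate([21, 0, 710]) cube([578, 253, 22]);


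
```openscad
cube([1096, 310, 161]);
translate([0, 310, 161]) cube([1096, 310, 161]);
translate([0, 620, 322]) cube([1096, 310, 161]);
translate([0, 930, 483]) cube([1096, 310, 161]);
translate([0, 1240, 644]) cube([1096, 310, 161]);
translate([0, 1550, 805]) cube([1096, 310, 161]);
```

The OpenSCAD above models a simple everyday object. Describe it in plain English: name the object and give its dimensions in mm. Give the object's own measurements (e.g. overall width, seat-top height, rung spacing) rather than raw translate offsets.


A straight staircase of 6 solid steps. Each step is 1096 mm wide (x), 310 mm deep (y, the going) and 161 mm tall (the rise). The first step rests on the floor; each subsequent step sits one going further in +y and one rise higher in +z, directly behind and above the previous step with no overlap.


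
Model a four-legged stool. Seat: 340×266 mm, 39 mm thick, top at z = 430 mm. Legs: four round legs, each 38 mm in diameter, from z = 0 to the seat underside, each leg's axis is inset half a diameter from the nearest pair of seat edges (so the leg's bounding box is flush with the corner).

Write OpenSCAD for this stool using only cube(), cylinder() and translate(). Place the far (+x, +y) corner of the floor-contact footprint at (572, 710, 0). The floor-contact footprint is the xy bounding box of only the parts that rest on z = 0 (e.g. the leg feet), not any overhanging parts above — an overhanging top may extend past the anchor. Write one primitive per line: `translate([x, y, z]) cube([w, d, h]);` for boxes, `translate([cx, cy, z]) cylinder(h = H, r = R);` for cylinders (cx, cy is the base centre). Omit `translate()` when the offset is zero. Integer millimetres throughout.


translate([232, 444, 391]) cube([340, 266, 39]);
translate([251, 463, 0]) cylinder(h = 391, r = 19);
translate([553, 463, 0]) cylinder(h = 391, r = 19);
translate([251, 691, 0]) cylinder(h = 391, r = 19);
translate([553, 691, 0]) cylinder(h = 391, r = 19);


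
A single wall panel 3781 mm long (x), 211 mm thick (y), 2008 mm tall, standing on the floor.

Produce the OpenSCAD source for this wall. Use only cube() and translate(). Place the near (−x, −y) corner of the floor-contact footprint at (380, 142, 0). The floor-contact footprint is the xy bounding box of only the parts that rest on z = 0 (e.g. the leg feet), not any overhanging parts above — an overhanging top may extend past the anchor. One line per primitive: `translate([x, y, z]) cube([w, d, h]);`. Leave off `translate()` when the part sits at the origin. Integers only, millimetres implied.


translate([380, 142, 0]) cube([3781, 211, 2008]);


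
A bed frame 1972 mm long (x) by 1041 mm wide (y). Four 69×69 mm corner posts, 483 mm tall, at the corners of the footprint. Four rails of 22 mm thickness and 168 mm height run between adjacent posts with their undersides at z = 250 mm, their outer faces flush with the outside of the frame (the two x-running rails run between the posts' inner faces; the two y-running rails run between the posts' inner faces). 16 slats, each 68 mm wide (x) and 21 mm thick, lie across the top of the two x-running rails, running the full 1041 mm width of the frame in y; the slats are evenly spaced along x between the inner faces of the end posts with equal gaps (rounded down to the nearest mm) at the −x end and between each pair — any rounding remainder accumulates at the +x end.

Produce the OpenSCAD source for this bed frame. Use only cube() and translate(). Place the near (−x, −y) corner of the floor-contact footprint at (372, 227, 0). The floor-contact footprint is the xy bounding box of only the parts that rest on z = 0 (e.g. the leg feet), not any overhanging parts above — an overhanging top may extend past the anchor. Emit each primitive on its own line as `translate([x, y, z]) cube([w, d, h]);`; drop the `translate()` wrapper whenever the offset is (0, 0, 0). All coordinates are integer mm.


translate([372, 227, 0]) cube([69, 69, 483]);
translate([372, 1199, 0]) cube([69, 69, 483]);
translate([2275, 227, 0]) cube([69, 69, 483]);
translate([2275, 1199, 0]) cube([69, 69, 483]);
translate([441, 227, 250]) cube([1834, 22, 168]);
translate([441, 1246, 250]) cube([1834, 22, 168]);
translate([372, 296, 250]) cube([22, 903, 168]);
translate([2322, 296, 250]) cube([22, 903, 168]);
translate([484, 227, 418]) cube([68, 1041, 21]);
translate([595, 227, 418]) cube([68, 1041, 21]);
translate([706, 227, 418]) cube([68, 1041, 21]);
translate([817, 227, 418]) cube([68, 1041, 21]);
translate([928, 227, 418]) cube([68, 1041, 21]);
translate([1039, 227, 418]) cube([68, 1041, 21]);
translate([1150, 227, 418]) cube([68, 1041, 21]);
translate([1261, 227, 418]) cube([68, 1041, 21]);
translate([1372, 227, 418]) cube([68, 1041, 21]);
translate([1483, 227, 418]) cube([68, 1041, 21]);
translate([1594, 227, 418]) cube([68, 1041, 21]);
translate([1705, 227, 418]) cube([68, 1041, 21]);
translate([1816, 227, 418]) cube([68, 1041, 21]);
translate([1927, 227, 418]) cube([68, 1041, 21]);
translate([2038, 227, 418]) cube([68, 1041, 21]);
translate([2149, 227, 418]) cube([68, 1041, 21]);
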